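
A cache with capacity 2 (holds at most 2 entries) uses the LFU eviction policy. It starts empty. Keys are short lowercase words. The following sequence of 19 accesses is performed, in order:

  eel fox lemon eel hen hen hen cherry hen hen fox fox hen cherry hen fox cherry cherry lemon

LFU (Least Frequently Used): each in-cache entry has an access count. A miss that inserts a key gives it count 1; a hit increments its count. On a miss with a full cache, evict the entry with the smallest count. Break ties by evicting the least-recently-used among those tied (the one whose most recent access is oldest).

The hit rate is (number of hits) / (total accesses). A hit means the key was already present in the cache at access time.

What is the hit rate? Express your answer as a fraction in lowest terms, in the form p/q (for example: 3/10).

Answer: 8/19

Derivation:
LFU simulation (capacity=2):
  1. access eel: MISS. Cache: [eel(c=1)]
  2. access fox: MISS. Cache: [eel(c=1) fox(c=1)]
  3. access lemon: MISS, evict eel(c=1). Cache: [fox(c=1) lemon(c=1)]
  4. access eel: MISS, evict fox(c=1). Cache: [lemon(c=1) eel(c=1)]
  5. access hen: MISS, evict lemon(c=1). Cache: [eel(c=1) hen(c=1)]
  6. access hen: HIT, count now 2. Cache: [eel(c=1) hen(c=2)]
  7. access hen: HIT, count now 3. Cache: [eel(c=1) hen(c=3)]
  8. access cherry: MISS, evict eel(c=1). Cache: [cherry(c=1) hen(c=3)]
  9. access hen: HIT, count now 4. Cache: [cherry(c=1) hen(c=4)]
  10. access hen: HIT, count now 5. Cache: [cherry(c=1) hen(c=5)]
  11. access fox: MISS, evict cherry(c=1). Cache: [fox(c=1) hen(c=5)]
  12. access fox: HIT, count now 2. Cache: [fox(c=2) hen(c=5)]
  13. access hen: HIT, count now 6. Cache: [fox(c=2) hen(c=6)]
  14. access cherry: MISS, evict fox(c=2). Cache: [cherry(c=1) hen(c=6)]
  15. access hen: HIT, count now 7. Cache: [cherry(c=1) hen(c=7)]
  16. access fox: MISS, evict cherry(c=1). Cache: [fox(c=1) hen(c=7)]
  17. access cherry: MISS, evict fox(c=1). Cache: [cherry(c=1) hen(c=7)]
  18. access cherry: HIT, count now 2. Cache: [cherry(c=2) hen(c=7)]
  19. access lemon: MISS, evict cherry(c=2). Cache: [lemon(c=1) hen(c=7)]
Total: 8 hits, 11 misses, 9 evictions

Hit rate = 8/19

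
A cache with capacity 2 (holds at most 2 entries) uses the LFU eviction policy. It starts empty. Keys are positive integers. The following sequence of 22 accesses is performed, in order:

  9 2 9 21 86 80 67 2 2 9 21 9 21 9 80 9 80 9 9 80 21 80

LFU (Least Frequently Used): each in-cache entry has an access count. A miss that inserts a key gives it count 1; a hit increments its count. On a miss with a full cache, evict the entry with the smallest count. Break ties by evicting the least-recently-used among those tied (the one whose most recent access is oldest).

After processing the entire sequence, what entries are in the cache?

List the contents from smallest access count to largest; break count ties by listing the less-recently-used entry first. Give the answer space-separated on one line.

LFU simulation (capacity=2):
  1. access 9: MISS. Cache: [9(c=1)]
  2. access 2: MISS. Cache: [9(c=1) 2(c=1)]
  3. access 9: HIT, count now 2. Cache: [2(c=1) 9(c=2)]
  4. access 21: MISS, evict 2(c=1). Cache: [21(c=1) 9(c=2)]
  5. access 86: MISS, evict 21(c=1). Cache: [86(c=1) 9(c=2)]
  6. access 80: MISS, evict 86(c=1). Cache: [80(c=1) 9(c=2)]
  7. access 67: MISS, evict 80(c=1). Cache: [67(c=1) 9(c=2)]
  8. access 2: MISS, evict 67(c=1). Cache: [2(c=1) 9(c=2)]
  9. access 2: HIT, count now 2. Cache: [9(c=2) 2(c=2)]
  10. access 9: HIT, count now 3. Cache: [2(c=2) 9(c=3)]
  11. access 21: MISS, evict 2(c=2). Cache: [21(c=1) 9(c=3)]
  12. access 9: HIT, count now 4. Cache: [21(c=1) 9(c=4)]
  13. access 21: HIT, count now 2. Cache: [21(c=2) 9(c=4)]
  14. access 9: HIT, count now 5. Cache: [21(c=2) 9(c=5)]
  15. access 80: MISS, evict 21(c=2). Cache: [80(c=1) 9(c=5)]
  16. access 9: HIT, count now 6. Cache: [80(c=1) 9(c=6)]
  17. access 80: HIT, count now 2. Cache: [80(c=2) 9(c=6)]
  18. access 9: HIT, count now 7. Cache: [80(c=2) 9(c=7)]
  19. access 9: HIT, count now 8. Cache: [80(c=2) 9(c=8)]
  20. access 80: HIT, count now 3. Cache: [80(c=3) 9(c=8)]
  21. access 21: MISS, evict 80(c=3). Cache: [21(c=1) 9(c=8)]
  22. access 80: MISS, evict 21(c=1). Cache: [80(c=1) 9(c=8)]
Total: 11 hits, 11 misses, 9 evictions

Answer: 80 9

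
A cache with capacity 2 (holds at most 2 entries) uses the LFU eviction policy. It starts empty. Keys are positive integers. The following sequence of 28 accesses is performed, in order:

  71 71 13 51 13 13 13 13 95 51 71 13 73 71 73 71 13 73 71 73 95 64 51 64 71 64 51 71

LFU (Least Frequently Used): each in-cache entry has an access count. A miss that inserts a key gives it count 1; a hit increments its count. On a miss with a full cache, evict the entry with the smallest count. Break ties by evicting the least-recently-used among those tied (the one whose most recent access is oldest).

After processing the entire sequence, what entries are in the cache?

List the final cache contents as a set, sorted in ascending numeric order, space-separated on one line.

Answer: 13 71

Derivation:
LFU simulation (capacity=2):
  1. access 71: MISS. Cache: [71(c=1)]
  2. access 71: HIT, count now 2. Cache: [71(c=2)]
  3. access 13: MISS. Cache: [13(c=1) 71(c=2)]
  4. access 51: MISS, evict 13(c=1). Cache: [51(c=1) 71(c=2)]
  5. access 13: MISS, evict 51(c=1). Cache: [13(c=1) 71(c=2)]
  6. access 13: HIT, count now 2. Cache: [71(c=2) 13(c=2)]
  7. access 13: HIT, count now 3. Cache: [71(c=2) 13(c=3)]
  8. access 13: HIT, count now 4. Cache: [71(c=2) 13(c=4)]
  9. access 95: MISS, evict 71(c=2). Cache: [95(c=1) 13(c=4)]
  10. access 51: MISS, evict 95(c=1). Cache: [51(c=1) 13(c=4)]
  11. access 71: MISS, evict 51(c=1). Cache: [71(c=1) 13(c=4)]
  12. access 13: HIT, count now 5. Cache: [71(c=1) 13(c=5)]
  13. access 73: MISS, evict 71(c=1). Cache: [73(c=1) 13(c=5)]
  14. access 71: MISS, evict 73(c=1). Cache: [71(c=1) 13(c=5)]
  15. access 73: MISS, evict 71(c=1). Cache: [73(c=1) 13(c=5)]
  16. access 71: MISS, evict 73(c=1). Cache: [71(c=1) 13(c=5)]
  17. access 13: HIT, count now 6. Cache: [71(c=1) 13(c=6)]
  18. access 73: MISS, evict 71(c=1). Cache: [73(c=1) 13(c=6)]
  19. access 71: MISS, evict 73(c=1). Cache: [71(c=1) 13(c=6)]
  20. access 73: MISS, evict 71(c=1). Cache: [73(c=1) 13(c=6)]
  21. access 95: MISS, evict 73(c=1). Cache: [95(c=1) 13(c=6)]
  22. access 64: MISS, evict 95(c=1). Cache: [64(c=1) 13(c=6)]
  23. access 51: MISS, evict 64(c=1). Cache: [51(c=1) 13(c=6)]
  24. access 64: MISS, evict 51(c=1). Cache: [64(c=1) 13(c=6)]
  25. access 71: MISS, evict 64(c=1). Cache: [71(c=1) 13(c=6)]
  26. access 64: MISS, evict 71(c=1). Cache: [64(c=1) 13(c=6)]
  27. access 51: MISS, evict 64(c=1). Cache: [51(c=1) 13(c=6)]
  28. access 71: MISS, evict 51(c=1). Cache: [71(c=1) 13(c=6)]
Total: 6 hits, 22 misses, 20 evictions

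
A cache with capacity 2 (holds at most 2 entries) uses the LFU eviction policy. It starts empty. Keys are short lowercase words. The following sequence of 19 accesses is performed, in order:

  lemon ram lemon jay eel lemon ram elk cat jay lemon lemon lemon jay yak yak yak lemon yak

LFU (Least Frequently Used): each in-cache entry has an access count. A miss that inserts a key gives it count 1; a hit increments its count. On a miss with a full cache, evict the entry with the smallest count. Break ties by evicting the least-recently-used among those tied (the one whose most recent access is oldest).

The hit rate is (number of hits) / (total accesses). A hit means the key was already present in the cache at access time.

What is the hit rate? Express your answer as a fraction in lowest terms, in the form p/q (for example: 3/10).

LFU simulation (capacity=2):
  1. access lemon: MISS. Cache: [lemon(c=1)]
  2. access ram: MISS. Cache: [lemon(c=1) ram(c=1)]
  3. access lemon: HIT, count now 2. Cache: [ram(c=1) lemon(c=2)]
  4. access jay: MISS, evict ram(c=1). Cache: [jay(c=1) lemon(c=2)]
  5. access eel: MISS, evict jay(c=1). Cache: [eel(c=1) lemon(c=2)]
  6. access lemon: HIT, count now 3. Cache: [eel(c=1) lemon(c=3)]
  7. access ram: MISS, evict eel(c=1). Cache: [ram(c=1) lemon(c=3)]
  8. access elk: MISS, evict ram(c=1). Cache: [elk(c=1) lemon(c=3)]
  9. access cat: MISS, evict elk(c=1). Cache: [cat(c=1) lemon(c=3)]
  10. access jay: MISS, evict cat(c=1). Cache: [jay(c=1) lemon(c=3)]
  11. access lemon: HIT, count now 4. Cache: [jay(c=1) lemon(c=4)]
  12. access lemon: HIT, count now 5. Cache: [jay(c=1) lemon(c=5)]
  13. access lemon: HIT, count now 6. Cache: [jay(c=1) lemon(c=6)]
  14. access jay: HIT, count now 2. Cache: [jay(c=2) lemon(c=6)]
  15. access yak: MISS, evict jay(c=2). Cache: [yak(c=1) lemon(c=6)]
  16. access yak: HIT, count now 2. Cache: [yak(c=2) lemon(c=6)]
  17. access yak: HIT, count now 3. Cache: [yak(c=3) lemon(c=6)]
  18. access lemon: HIT, count now 7. Cache: [yak(c=3) lemon(c=7)]
  19. access yak: HIT, count now 4. Cache: [yak(c=4) lemon(c=7)]
Total: 10 hits, 9 misses, 7 evictions

Hit rate = 10/19

Answer: 10/19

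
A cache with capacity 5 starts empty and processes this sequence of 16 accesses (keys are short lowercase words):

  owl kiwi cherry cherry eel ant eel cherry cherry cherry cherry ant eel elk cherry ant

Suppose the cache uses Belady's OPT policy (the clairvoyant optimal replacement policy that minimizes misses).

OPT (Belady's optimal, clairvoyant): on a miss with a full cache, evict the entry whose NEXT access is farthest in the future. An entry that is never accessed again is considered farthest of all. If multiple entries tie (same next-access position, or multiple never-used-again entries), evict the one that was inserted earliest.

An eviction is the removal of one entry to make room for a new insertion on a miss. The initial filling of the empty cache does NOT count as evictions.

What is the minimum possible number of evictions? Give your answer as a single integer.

Answer: 1

Derivation:
OPT (Belady) simulation (capacity=5):
  1. access owl: MISS. Cache: [owl]
  2. access kiwi: MISS. Cache: [owl kiwi]
  3. access cherry: MISS. Cache: [owl kiwi cherry]
  4. access cherry: HIT. Next use of cherry: step 8. Cache: [owl kiwi cherry]
  5. access eel: MISS. Cache: [owl kiwi cherry eel]
  6. access ant: MISS. Cache: [owl kiwi cherry eel ant]
  7. access eel: HIT. Next use of eel: step 13. Cache: [owl kiwi cherry eel ant]
  8. access cherry: HIT. Next use of cherry: step 9. Cache: [owl kiwi cherry eel ant]
  9. access cherry: HIT. Next use of cherry: step 10. Cache: [owl kiwi cherry eel ant]
  10. access cherry: HIT. Next use of cherry: step 11. Cache: [owl kiwi cherry eel ant]
  11. access cherry: HIT. Next use of cherry: step 15. Cache: [owl kiwi cherry eel ant]
  12. access ant: HIT. Next use of ant: step 16. Cache: [owl kiwi cherry eel ant]
  13. access eel: HIT. Next use of eel: never. Cache: [owl kiwi cherry eel ant]
  14. access elk: MISS, evict owl (next use: never). Cache: [kiwi cherry eel ant elk]
  15. access cherry: HIT. Next use of cherry: never. Cache: [kiwi cherry eel ant elk]
  16. access ant: HIT. Next use of ant: never. Cache: [kiwi cherry eel ant elk]
Total: 10 hits, 6 misses, 1 evictions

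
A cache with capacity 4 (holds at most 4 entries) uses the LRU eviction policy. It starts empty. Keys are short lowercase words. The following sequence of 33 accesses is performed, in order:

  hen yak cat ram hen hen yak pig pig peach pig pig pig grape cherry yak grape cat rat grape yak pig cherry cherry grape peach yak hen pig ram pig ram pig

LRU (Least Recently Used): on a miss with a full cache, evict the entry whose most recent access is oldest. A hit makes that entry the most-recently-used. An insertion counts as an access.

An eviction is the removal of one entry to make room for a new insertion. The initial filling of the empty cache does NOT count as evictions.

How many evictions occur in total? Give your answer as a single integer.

LRU simulation (capacity=4):
  1. access hen: MISS. Cache (LRU->MRU): [hen]
  2. access yak: MISS. Cache (LRU->MRU): [hen yak]
  3. access cat: MISS. Cache (LRU->MRU): [hen yak cat]
  4. access ram: MISS. Cache (LRU->MRU): [hen yak cat ram]
  5. access hen: HIT. Cache (LRU->MRU): [yak cat ram hen]
  6. access hen: HIT. Cache (LRU->MRU): [yak cat ram hen]
  7. access yak: HIT. Cache (LRU->MRU): [cat ram hen yak]
  8. access pig: MISS, evict cat. Cache (LRU->MRU): [ram hen yak pig]
  9. access pig: HIT. Cache (LRU->MRU): [ram hen yak pig]
  10. access peach: MISS, evict ram. Cache (LRU->MRU): [hen yak pig peach]
  11. access pig: HIT. Cache (LRU->MRU): [hen yak peach pig]
  12. access pig: HIT. Cache (LRU->MRU): [hen yak peach pig]
  13. access pig: HIT. Cache (LRU->MRU): [hen yak peach pig]
  14. access grape: MISS, evict hen. Cache (LRU->MRU): [yak peach pig grape]
  15. access cherry: MISS, evict yak. Cache (LRU->MRU): [peach pig grape cherry]
  16. access yak: MISS, evict peach. Cache (LRU->MRU): [pig grape cherry yak]
  17. access grape: HIT. Cache (LRU->MRU): [pig cherry yak grape]
  18. access cat: MISS, evict pig. Cache (LRU->MRU): [cherry yak grape cat]
  19. access rat: MISS, evict cherry. Cache (LRU->MRU): [yak grape cat rat]
  20. access grape: HIT. Cache (LRU->MRU): [yak cat rat grape]
  21. access yak: HIT. Cache (LRU->MRU): [cat rat grape yak]
  22. access pig: MISS, evict cat. Cache (LRU->MRU): [rat grape yak pig]
  23. access cherry: MISS, evict rat. Cache (LRU->MRU): [grape yak pig cherry]
  24. access cherry: HIT. Cache (LRU->MRU): [grape yak pig cherry]
  25. access grape: HIT. Cache (LRU->MRU): [yak pig cherry grape]
  26. access peach: MISS, evict yak. Cache (LRU->MRU): [pig cherry grape peach]
  27. access yak: MISS, evict pig. Cache (LRU->MRU): [cherry grape peach yak]
  28. access hen: MISS, evict cherry. Cache (LRU->MRU): [grape peach yak hen]
  29. access pig: MISS, evict grape. Cache (LRU->MRU): [peach yak hen pig]
  30. access ram: MISS, evict peach. Cache (LRU->MRU): [yak hen pig ram]
  31. access pig: HIT. Cache (LRU->MRU): [yak hen ram pig]
  32. access ram: HIT. Cache (LRU->MRU): [yak hen pig ram]
  33. access pig: HIT. Cache (LRU->MRU): [yak hen ram pig]
Total: 15 hits, 18 misses, 14 evictions

Answer: 14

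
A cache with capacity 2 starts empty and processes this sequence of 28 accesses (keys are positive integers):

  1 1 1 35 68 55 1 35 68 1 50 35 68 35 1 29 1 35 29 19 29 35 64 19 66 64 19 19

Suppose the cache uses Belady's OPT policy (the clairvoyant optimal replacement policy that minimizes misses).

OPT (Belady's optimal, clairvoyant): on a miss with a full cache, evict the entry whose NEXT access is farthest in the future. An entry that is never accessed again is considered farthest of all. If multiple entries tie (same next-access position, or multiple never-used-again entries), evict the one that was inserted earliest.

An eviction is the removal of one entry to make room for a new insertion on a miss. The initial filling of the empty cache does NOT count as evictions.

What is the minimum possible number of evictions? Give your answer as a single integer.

Answer: 14

Derivation:
OPT (Belady) simulation (capacity=2):
  1. access 1: MISS. Cache: [1]
  2. access 1: HIT. Next use of 1: step 3. Cache: [1]
  3. access 1: HIT. Next use of 1: step 7. Cache: [1]
  4. access 35: MISS. Cache: [1 35]
  5. access 68: MISS, evict 35 (next use: step 8). Cache: [1 68]
  6. access 55: MISS, evict 68 (next use: step 9). Cache: [1 55]
  7. access 1: HIT. Next use of 1: step 10. Cache: [1 55]
  8. access 35: MISS, evict 55 (next use: never). Cache: [1 35]
  9. access 68: MISS, evict 35 (next use: step 12). Cache: [1 68]
  10. access 1: HIT. Next use of 1: step 15. Cache: [1 68]
  11. access 50: MISS, evict 1 (next use: step 15). Cache: [68 50]
  12. access 35: MISS, evict 50 (next use: never). Cache: [68 35]
  13. access 68: HIT. Next use of 68: never. Cache: [68 35]
  14. access 35: HIT. Next use of 35: step 18. Cache: [68 35]
  15. access 1: MISS, evict 68 (next use: never). Cache: [35 1]
  16. access 29: MISS, evict 35 (next use: step 18). Cache: [1 29]
  17. access 1: HIT. Next use of 1: never. Cache: [1 29]
  18. access 35: MISS, evict 1 (next use: never). Cache: [29 35]
  19. access 29: HIT. Next use of 29: step 21. Cache: [29 35]
  20. access 19: MISS, evict 35 (next use: step 22). Cache: [29 19]
  21. access 29: HIT. Next use of 29: never. Cache: [29 19]
  22. access 35: MISS, evict 29 (next use: never). Cache: [19 35]
  23. access 64: MISS, evict 35 (next use: never). Cache: [19 64]
  24. access 19: HIT. Next use of 19: step 27. Cache: [19 64]
  25. access 66: MISS, evict 19 (next use: step 27). Cache: [64 66]
  26. access 64: HIT. Next use of 64: never. Cache: [64 66]
  27. access 19: MISS, evict 64 (next use: never). Cache: [66 19]
  28. access 19: HIT. Next use of 19: never. Cache: [66 19]
Total: 12 hits, 16 misses, 14 evictions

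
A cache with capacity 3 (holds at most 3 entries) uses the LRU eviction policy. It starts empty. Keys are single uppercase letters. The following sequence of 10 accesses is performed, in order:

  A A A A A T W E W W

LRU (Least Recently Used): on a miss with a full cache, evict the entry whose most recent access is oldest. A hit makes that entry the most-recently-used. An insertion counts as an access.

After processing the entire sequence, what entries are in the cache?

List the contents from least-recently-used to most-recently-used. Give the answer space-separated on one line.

Answer: T E W

Derivation:
LRU simulation (capacity=3):
  1. access A: MISS. Cache (LRU->MRU): [A]
  2. access A: HIT. Cache (LRU->MRU): [A]
  3. access A: HIT. Cache (LRU->MRU): [A]
  4. access A: HIT. Cache (LRU->MRU): [A]
  5. access A: HIT. Cache (LRU->MRU): [A]
  6. access T: MISS. Cache (LRU->MRU): [A T]
  7. access W: MISS. Cache (LRU->MRU): [A T W]
  8. access E: MISS, evict A. Cache (LRU->MRU): [T W E]
  9. access W: HIT. Cache (LRU->MRU): [T E W]
  10. access W: HIT. Cache (LRU->MRU): [T E W]
Total: 6 hits, 4 misses, 1 evictions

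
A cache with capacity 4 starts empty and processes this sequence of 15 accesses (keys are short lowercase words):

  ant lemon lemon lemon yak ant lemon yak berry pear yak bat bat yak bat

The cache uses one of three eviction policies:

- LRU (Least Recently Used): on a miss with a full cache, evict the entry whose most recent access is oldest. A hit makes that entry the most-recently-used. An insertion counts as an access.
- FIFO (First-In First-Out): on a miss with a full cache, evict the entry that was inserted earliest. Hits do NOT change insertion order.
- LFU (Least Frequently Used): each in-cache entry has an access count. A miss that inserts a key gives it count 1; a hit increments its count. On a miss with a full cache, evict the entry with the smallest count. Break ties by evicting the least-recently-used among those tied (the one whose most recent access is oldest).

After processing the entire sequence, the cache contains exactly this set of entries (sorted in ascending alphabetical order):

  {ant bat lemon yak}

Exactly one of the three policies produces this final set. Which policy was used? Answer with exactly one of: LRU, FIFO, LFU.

Simulating under each policy and comparing final sets:
  LRU: final set = {bat berry pear yak} -> differs
  FIFO: final set = {bat berry pear yak} -> differs
  LFU: final set = {ant bat lemon yak} -> MATCHES target
Only LFU produces the target set.

Answer: LFU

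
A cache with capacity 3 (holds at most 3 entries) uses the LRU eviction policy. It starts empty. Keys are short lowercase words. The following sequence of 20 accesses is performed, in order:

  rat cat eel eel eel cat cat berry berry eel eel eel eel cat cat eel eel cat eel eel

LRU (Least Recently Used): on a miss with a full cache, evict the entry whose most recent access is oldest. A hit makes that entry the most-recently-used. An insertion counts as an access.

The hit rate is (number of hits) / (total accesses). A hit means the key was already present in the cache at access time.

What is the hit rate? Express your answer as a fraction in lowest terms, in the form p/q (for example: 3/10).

Answer: 4/5

Derivation:
LRU simulation (capacity=3):
  1. access rat: MISS. Cache (LRU->MRU): [rat]
  2. access cat: MISS. Cache (LRU->MRU): [rat cat]
  3. access eel: MISS. Cache (LRU->MRU): [rat cat eel]
  4. access eel: HIT. Cache (LRU->MRU): [rat cat eel]
  5. access eel: HIT. Cache (LRU->MRU): [rat cat eel]
  6. access cat: HIT. Cache (LRU->MRU): [rat eel cat]
  7. access cat: HIT. Cache (LRU->MRU): [rat eel cat]
  8. access berry: MISS, evict rat. Cache (LRU->MRU): [eel cat berry]
  9. access berry: HIT. Cache (LRU->MRU): [eel cat berry]
  10. access eel: HIT. Cache (LRU->MRU): [cat berry eel]
  11. access eel: HIT. Cache (LRU->MRU): [cat berry eel]
  12. access eel: HIT. Cache (LRU->MRU): [cat berry eel]
  13. access eel: HIT. Cache (LRU->MRU): [cat berry eel]
  14. access cat: HIT. Cache (LRU->MRU): [berry eel cat]
  15. access cat: HIT. Cache (LRU->MRU): [berry eel cat]
  16. access eel: HIT. Cache (LRU->MRU): [berry cat eel]
  17. access eel: HIT. Cache (LRU->MRU): [berry cat eel]
  18. access cat: HIT. Cache (LRU->MRU): [berry eel cat]
  19. access eel: HIT. Cache (LRU->MRU): [berry cat eel]
  20. access eel: HIT. Cache (LRU->MRU): [berry cat eel]
Total: 16 hits, 4 misses, 1 evictions

Hit rate = 16/20 = 4/5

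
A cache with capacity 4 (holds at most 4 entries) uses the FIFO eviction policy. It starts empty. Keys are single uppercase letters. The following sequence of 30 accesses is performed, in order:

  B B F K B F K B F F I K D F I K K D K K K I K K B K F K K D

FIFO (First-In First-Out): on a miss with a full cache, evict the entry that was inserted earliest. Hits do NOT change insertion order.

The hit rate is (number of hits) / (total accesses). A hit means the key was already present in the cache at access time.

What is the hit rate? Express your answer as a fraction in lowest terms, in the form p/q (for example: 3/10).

FIFO simulation (capacity=4):
  1. access B: MISS. Cache (old->new): [B]
  2. access B: HIT. Cache (old->new): [B]
  3. access F: MISS. Cache (old->new): [B F]
  4. access K: MISS. Cache (old->new): [B F K]
  5. access B: HIT. Cache (old->new): [B F K]
  6. access F: HIT. Cache (old->new): [B F K]
  7. access K: HIT. Cache (old->new): [B F K]
  8. access B: HIT. Cache (old->new): [B F K]
  9. access F: HIT. Cache (old->new): [B F K]
  10. access F: HIT. Cache (old->new): [B F K]
  11. access I: MISS. Cache (old->new): [B F K I]
  12. access K: HIT. Cache (old->new): [B F K I]
  13. access D: MISS, evict B. Cache (old->new): [F K I D]
  14. access F: HIT. Cache (old->new): [F K I D]
  15. access I: HIT. Cache (old->new): [F K I D]
  16. access K: HIT. Cache (old->new): [F K I D]
  17. access K: HIT. Cache (old->new): [F K I D]
  18. access D: HIT. Cache (old->new): [F K I D]
  19. access K: HIT. Cache (old->new): [F K I D]
  20. access K: HIT. Cache (old->new): [F K I D]
  21. access K: HIT. Cache (old->new): [F K I D]
  22. access I: HIT. Cache (old->new): [F K I D]
  23. access K: HIT. Cache (old->new): [F K I D]
  24. access K: HIT. Cache (old->new): [F K I D]
  25. access B: MISS, evict F. Cache (old->new): [K I D B]
  26. access K: HIT. Cache (old->new): [K I D B]
  27. access F: MISS, evict K. Cache (old->new): [I D B F]
  28. access K: MISS, evict I. Cache (old->new): [D B F K]
  29. access K: HIT. Cache (old->new): [D B F K]
  30. access D: HIT. Cache (old->new): [D B F K]
Total: 22 hits, 8 misses, 4 evictions

Hit rate = 22/30 = 11/15

Answer: 11/15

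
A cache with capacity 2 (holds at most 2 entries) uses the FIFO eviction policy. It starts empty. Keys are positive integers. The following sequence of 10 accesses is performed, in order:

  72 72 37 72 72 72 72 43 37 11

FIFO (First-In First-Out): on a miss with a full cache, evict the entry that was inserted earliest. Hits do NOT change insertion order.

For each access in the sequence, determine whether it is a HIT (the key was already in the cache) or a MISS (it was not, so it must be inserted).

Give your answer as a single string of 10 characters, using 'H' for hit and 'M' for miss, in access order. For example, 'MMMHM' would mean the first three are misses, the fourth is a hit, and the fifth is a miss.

FIFO simulation (capacity=2):
  1. access 72: MISS. Cache (old->new): [72]
  2. access 72: HIT. Cache (old->new): [72]
  3. access 37: MISS. Cache (old->new): [72 37]
  4. access 72: HIT. Cache (old->new): [72 37]
  5. access 72: HIT. Cache (old->new): [72 37]
  6. access 72: HIT. Cache (old->new): [72 37]
  7. access 72: HIT. Cache (old->new): [72 37]
  8. access 43: MISS, evict 72. Cache (old->new): [37 43]
  9. access 37: HIT. Cache (old->new): [37 43]
  10. access 11: MISS, evict 37. Cache (old->new): [43 11]
Total: 6 hits, 4 misses, 2 evictions

Answer: MHMHHHHMHM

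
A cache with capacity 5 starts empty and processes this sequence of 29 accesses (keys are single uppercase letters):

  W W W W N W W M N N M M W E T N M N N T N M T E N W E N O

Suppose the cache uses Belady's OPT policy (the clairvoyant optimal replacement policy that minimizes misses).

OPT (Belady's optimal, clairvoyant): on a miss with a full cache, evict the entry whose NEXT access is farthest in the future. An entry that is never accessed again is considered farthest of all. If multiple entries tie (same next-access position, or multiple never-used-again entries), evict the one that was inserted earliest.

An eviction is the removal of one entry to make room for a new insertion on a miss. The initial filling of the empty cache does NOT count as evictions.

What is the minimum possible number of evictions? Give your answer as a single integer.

OPT (Belady) simulation (capacity=5):
  1. access W: MISS. Cache: [W]
  2. access W: HIT. Next use of W: step 3. Cache: [W]
  3. access W: HIT. Next use of W: step 4. Cache: [W]
  4. access W: HIT. Next use of W: step 6. Cache: [W]
  5. access N: MISS. Cache: [W N]
  6. access W: HIT. Next use of W: step 7. Cache: [W N]
  7. access W: HIT. Next use of W: step 13. Cache: [W N]
  8. access M: MISS. Cache: [W N M]
  9. access N: HIT. Next use of N: step 10. Cache: [W N M]
  10. access N: HIT. Next use of N: step 16. Cache: [W N M]
  11. access M: HIT. Next use of M: step 12. Cache: [W N M]
  12. access M: HIT. Next use of M: step 17. Cache: [W N M]
  13. access W: HIT. Next use of W: step 26. Cache: [W N M]
  14. access E: MISS. Cache: [W N M E]
  15. access T: MISS. Cache: [W N M E T]
  16. access N: HIT. Next use of N: step 18. Cache: [W N M E T]
  17. access M: HIT. Next use of M: step 22. Cache: [W N M E T]
  18. access N: HIT. Next use of N: step 19. Cache: [W N M E T]
  19. access N: HIT. Next use of N: step 21. Cache: [W N M E T]
  20. access T: HIT. Next use of T: step 23. Cache: [W N M E T]
  21. access N: HIT. Next use of N: step 25. Cache: [W N M E T]
  22. access M: HIT. Next use of M: never. Cache: [W N M E T]
  23. access T: HIT. Next use of T: never. Cache: [W N M E T]
  24. access E: HIT. Next use of E: step 27. Cache: [W N M E T]
  25. access N: HIT. Next use of N: step 28. Cache: [W N M E T]
  26. access W: HIT. Next use of W: never. Cache: [W N M E T]
  27. access E: HIT. Next use of E: never. Cache: [W N M E T]
  28. access N: HIT. Next use of N: never. Cache: [W N M E T]
  29. access O: MISS, evict W (next use: never). Cache: [N M E T O]
Total: 23 hits, 6 misses, 1 evictions

Answer: 1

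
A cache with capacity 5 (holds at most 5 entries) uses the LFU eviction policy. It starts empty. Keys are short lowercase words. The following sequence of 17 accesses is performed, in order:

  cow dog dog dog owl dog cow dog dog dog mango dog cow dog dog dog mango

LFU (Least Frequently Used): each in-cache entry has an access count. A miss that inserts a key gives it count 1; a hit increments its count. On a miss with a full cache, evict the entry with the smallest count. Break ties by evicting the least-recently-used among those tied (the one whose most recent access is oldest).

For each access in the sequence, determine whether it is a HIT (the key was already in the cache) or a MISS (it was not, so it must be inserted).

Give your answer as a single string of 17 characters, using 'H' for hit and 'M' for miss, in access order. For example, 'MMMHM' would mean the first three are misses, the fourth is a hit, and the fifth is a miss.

LFU simulation (capacity=5):
  1. access cow: MISS. Cache: [cow(c=1)]
  2. access dog: MISS. Cache: [cow(c=1) dog(c=1)]
  3. access dog: HIT, count now 2. Cache: [cow(c=1) dog(c=2)]
  4. access dog: HIT, count now 3. Cache: [cow(c=1) dog(c=3)]
  5. access owl: MISS. Cache: [cow(c=1) owl(c=1) dog(c=3)]
  6. access dog: HIT, count now 4. Cache: [cow(c=1) owl(c=1) dog(c=4)]
  7. access cow: HIT, count now 2. Cache: [owl(c=1) cow(c=2) dog(c=4)]
  8. access dog: HIT, count now 5. Cache: [owl(c=1) cow(c=2) dog(c=5)]
  9. access dog: HIT, count now 6. Cache: [owl(c=1) cow(c=2) dog(c=6)]
  10. access dog: HIT, count now 7. Cache: [owl(c=1) cow(c=2) dog(c=7)]
  11. access mango: MISS. Cache: [owl(c=1) mango(c=1) cow(c=2) dog(c=7)]
  12. access dog: HIT, count now 8. Cache: [owl(c=1) mango(c=1) cow(c=2) dog(c=8)]
  13. access cow: HIT, count now 3. Cache: [owl(c=1) mango(c=1) cow(c=3) dog(c=8)]
  14. access dog: HIT, count now 9. Cache: [owl(c=1) mango(c=1) cow(c=3) dog(c=9)]
  15. access dog: HIT, count now 10. Cache: [owl(c=1) mango(c=1) cow(c=3) dog(c=10)]
  16. access dog: HIT, count now 11. Cache: [owl(c=1) mango(c=1) cow(c=3) dog(c=11)]
  17. access mango: HIT, count now 2. Cache: [owl(c=1) mango(c=2) cow(c=3) dog(c=11)]
Total: 13 hits, 4 misses, 0 evictions

Answer: MMHHMHHHHHMHHHHHH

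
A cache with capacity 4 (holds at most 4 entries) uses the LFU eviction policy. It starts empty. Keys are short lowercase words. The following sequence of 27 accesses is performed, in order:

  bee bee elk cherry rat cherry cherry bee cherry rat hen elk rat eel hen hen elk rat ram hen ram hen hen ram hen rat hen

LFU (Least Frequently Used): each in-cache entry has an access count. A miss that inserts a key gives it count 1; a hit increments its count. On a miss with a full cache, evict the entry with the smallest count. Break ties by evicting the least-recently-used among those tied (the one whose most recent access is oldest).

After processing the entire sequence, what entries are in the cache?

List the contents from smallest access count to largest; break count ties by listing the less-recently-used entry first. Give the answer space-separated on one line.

LFU simulation (capacity=4):
  1. access bee: MISS. Cache: [bee(c=1)]
  2. access bee: HIT, count now 2. Cache: [bee(c=2)]
  3. access elk: MISS. Cache: [elk(c=1) bee(c=2)]
  4. access cherry: MISS. Cache: [elk(c=1) cherry(c=1) bee(c=2)]
  5. access rat: MISS. Cache: [elk(c=1) cherry(c=1) rat(c=1) bee(c=2)]
  6. access cherry: HIT, count now 2. Cache: [elk(c=1) rat(c=1) bee(c=2) cherry(c=2)]
  7. access cherry: HIT, count now 3. Cache: [elk(c=1) rat(c=1) bee(c=2) cherry(c=3)]
  8. access bee: HIT, count now 3. Cache: [elk(c=1) rat(c=1) cherry(c=3) bee(c=3)]
  9. access cherry: HIT, count now 4. Cache: [elk(c=1) rat(c=1) bee(c=3) cherry(c=4)]
  10. access rat: HIT, count now 2. Cache: [elk(c=1) rat(c=2) bee(c=3) cherry(c=4)]
  11. access hen: MISS, evict elk(c=1). Cache: [hen(c=1) rat(c=2) bee(c=3) cherry(c=4)]
  12. access elk: MISS, evict hen(c=1). Cache: [elk(c=1) rat(c=2) bee(c=3) cherry(c=4)]
  13. access rat: HIT, count now 3. Cache: [elk(c=1) bee(c=3) rat(c=3) cherry(c=4)]
  14. access eel: MISS, evict elk(c=1). Cache: [eel(c=1) bee(c=3) rat(c=3) cherry(c=4)]
  15. access hen: MISS, evict eel(c=1). Cache: [hen(c=1) bee(c=3) rat(c=3) cherry(c=4)]
  16. access hen: HIT, count now 2. Cache: [hen(c=2) bee(c=3) rat(c=3) cherry(c=4)]
  17. access elk: MISS, evict hen(c=2). Cache: [elk(c=1) bee(c=3) rat(c=3) cherry(c=4)]
  18. access rat: HIT, count now 4. Cache: [elk(c=1) bee(c=3) cherry(c=4) rat(c=4)]
  19. access ram: MISS, evict elk(c=1). Cache: [ram(c=1) bee(c=3) cherry(c=4) rat(c=4)]
  20. access hen: MISS, evict ram(c=1). Cache: [hen(c=1) bee(c=3) cherry(c=4) rat(c=4)]
  21. access ram: MISS, evict hen(c=1). Cache: [ram(c=1) bee(c=3) cherry(c=4) rat(c=4)]
  22. access hen: MISS, evict ram(c=1). Cache: [hen(c=1) bee(c=3) cherry(c=4) rat(c=4)]
  23. access hen: HIT, count now 2. Cache: [hen(c=2) bee(c=3) cherry(c=4) rat(c=4)]
  24. access ram: MISS, evict hen(c=2). Cache: [ram(c=1) bee(c=3) cherry(c=4) rat(c=4)]
  25. access hen: MISS, evict ram(c=1). Cache: [hen(c=1) bee(c=3) cherry(c=4) rat(c=4)]
  26. access rat: HIT, count now 5. Cache: [hen(c=1) bee(c=3) cherry(c=4) rat(c=5)]
  27. access hen: HIT, count now 2. Cache: [hen(c=2) bee(c=3) cherry(c=4) rat(c=5)]
Total: 12 hits, 15 misses, 11 evictions

Answer: hen bee cherry rat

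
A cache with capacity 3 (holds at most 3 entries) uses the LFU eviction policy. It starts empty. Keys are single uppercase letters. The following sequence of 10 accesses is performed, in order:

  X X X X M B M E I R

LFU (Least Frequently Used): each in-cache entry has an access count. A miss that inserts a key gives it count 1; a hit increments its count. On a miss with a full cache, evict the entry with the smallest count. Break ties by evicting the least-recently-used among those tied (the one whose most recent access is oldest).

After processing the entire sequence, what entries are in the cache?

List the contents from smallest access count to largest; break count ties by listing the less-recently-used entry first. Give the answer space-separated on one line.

Answer: R M X

Derivation:
LFU simulation (capacity=3):
  1. access X: MISS. Cache: [X(c=1)]
  2. access X: HIT, count now 2. Cache: [X(c=2)]
  3. access X: HIT, count now 3. Cache: [X(c=3)]
  4. access X: HIT, count now 4. Cache: [X(c=4)]
  5. access M: MISS. Cache: [M(c=1) X(c=4)]
  6. access B: MISS. Cache: [M(c=1) B(c=1) X(c=4)]
  7. access M: HIT, count now 2. Cache: [B(c=1) M(c=2) X(c=4)]
  8. access E: MISS, evict B(c=1). Cache: [E(c=1) M(c=2) X(c=4)]
  9. access I: MISS, evict E(c=1). Cache: [I(c=1) M(c=2) X(c=4)]
  10. access R: MISS, evict I(c=1). Cache: [R(c=1) M(c=2) X(c=4)]
Total: 4 hits, 6 misses, 3 evictions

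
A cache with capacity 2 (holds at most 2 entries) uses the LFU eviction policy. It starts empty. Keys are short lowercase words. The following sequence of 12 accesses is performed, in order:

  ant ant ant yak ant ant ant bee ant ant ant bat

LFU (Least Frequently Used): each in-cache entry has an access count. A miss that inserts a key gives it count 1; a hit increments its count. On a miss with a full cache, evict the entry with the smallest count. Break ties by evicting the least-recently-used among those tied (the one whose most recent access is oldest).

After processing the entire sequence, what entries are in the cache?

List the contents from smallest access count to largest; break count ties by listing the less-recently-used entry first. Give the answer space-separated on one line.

Answer: bat ant

Derivation:
LFU simulation (capacity=2):
  1. access ant: MISS. Cache: [ant(c=1)]
  2. access ant: HIT, count now 2. Cache: [ant(c=2)]
  3. access ant: HIT, count now 3. Cache: [ant(c=3)]
  4. access yak: MISS. Cache: [yak(c=1) ant(c=3)]
  5. access ant: HIT, count now 4. Cache: [yak(c=1) ant(c=4)]
  6. access ant: HIT, count now 5. Cache: [yak(c=1) ant(c=5)]
  7. access ant: HIT, count now 6. Cache: [yak(c=1) ant(c=6)]
  8. access bee: MISS, evict yak(c=1). Cache: [bee(c=1) ant(c=6)]
  9. access ant: HIT, count now 7. Cache: [bee(c=1) ant(c=7)]
  10. access ant: HIT, count now 8. Cache: [bee(c=1) ant(c=8)]
  11. access ant: HIT, count now 9. Cache: [bee(c=1) ant(c=9)]
  12. access bat: MISS, evict bee(c=1). Cache: [bat(c=1) ant(c=9)]
Total: 8 hits, 4 misses, 2 evictions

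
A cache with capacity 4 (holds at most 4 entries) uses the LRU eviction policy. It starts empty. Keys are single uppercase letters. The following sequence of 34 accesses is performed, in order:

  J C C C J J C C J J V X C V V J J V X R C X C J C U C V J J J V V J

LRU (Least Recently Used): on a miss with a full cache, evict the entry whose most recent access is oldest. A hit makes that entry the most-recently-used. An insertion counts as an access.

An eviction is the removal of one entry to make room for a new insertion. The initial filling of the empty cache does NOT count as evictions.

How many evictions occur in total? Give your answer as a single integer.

LRU simulation (capacity=4):
  1. access J: MISS. Cache (LRU->MRU): [J]
  2. access C: MISS. Cache (LRU->MRU): [J C]
  3. access C: HIT. Cache (LRU->MRU): [J C]
  4. access C: HIT. Cache (LRU->MRU): [J C]
  5. access J: HIT. Cache (LRU->MRU): [C J]
  6. access J: HIT. Cache (LRU->MRU): [C J]
  7. access C: HIT. Cache (LRU->MRU): [J C]
  8. access C: HIT. Cache (LRU->MRU): [J C]
  9. access J: HIT. Cache (LRU->MRU): [C J]
  10. access J: HIT. Cache (LRU->MRU): [C J]
  11. access V: MISS. Cache (LRU->MRU): [C J V]
  12. access X: MISS. Cache (LRU->MRU): [C J V X]
  13. access C: HIT. Cache (LRU->MRU): [J V X C]
  14. access V: HIT. Cache (LRU->MRU): [J X C V]
  15. access V: HIT. Cache (LRU->MRU): [J X C V]
  16. access J: HIT. Cache (LRU->MRU): [X C V J]
  17. access J: HIT. Cache (LRU->MRU): [X C V J]
  18. access V: HIT. Cache (LRU->MRU): [X C J V]
  19. access X: HIT. Cache (LRU->MRU): [C J V X]
  20. access R: MISS, evict C. Cache (LRU->MRU): [J V X R]
  21. access C: MISS, evict J. Cache (LRU->MRU): [V X R C]
  22. access X: HIT. Cache (LRU->MRU): [V R C X]
  23. access C: HIT. Cache (LRU->MRU): [V R X C]
  24. access J: MISS, evict V. Cache (LRU->MRU): [R X C J]
  25. access C: HIT. Cache (LRU->MRU): [R X J C]
  26. access U: MISS, evict R. Cache (LRU->MRU): [X J C U]
  27. access C: HIT. Cache (LRU->MRU): [X J U C]
  28. access V: MISS, evict X. Cache (LRU->MRU): [J U C V]
  29. access J: HIT. Cache (LRU->MRU): [U C V J]
  30. access J: HIT. Cache (LRU->MRU): [U C V J]
  31. access J: HIT. Cache (LRU->MRU): [U C V J]
  32. access V: HIT. Cache (LRU->MRU): [U C J V]
  33. access V: HIT. Cache (LRU->MRU): [U C J V]
  34. access J: HIT. Cache (LRU->MRU): [U C V J]
Total: 25 hits, 9 misses, 5 evictions

Answer: 5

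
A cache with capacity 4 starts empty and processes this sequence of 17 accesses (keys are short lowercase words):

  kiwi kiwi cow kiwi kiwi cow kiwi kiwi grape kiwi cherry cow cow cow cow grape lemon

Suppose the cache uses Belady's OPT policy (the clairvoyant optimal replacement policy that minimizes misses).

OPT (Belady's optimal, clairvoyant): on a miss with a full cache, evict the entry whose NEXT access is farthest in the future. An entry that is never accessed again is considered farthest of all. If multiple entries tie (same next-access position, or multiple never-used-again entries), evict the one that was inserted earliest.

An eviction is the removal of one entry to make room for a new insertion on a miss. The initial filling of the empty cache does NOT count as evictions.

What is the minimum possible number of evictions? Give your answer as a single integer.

Answer: 1

Derivation:
OPT (Belady) simulation (capacity=4):
  1. access kiwi: MISS. Cache: [kiwi]
  2. access kiwi: HIT. Next use of kiwi: step 4. Cache: [kiwi]
  3. access cow: MISS. Cache: [kiwi cow]
  4. access kiwi: HIT. Next use of kiwi: step 5. Cache: [kiwi cow]
  5. access kiwi: HIT. Next use of kiwi: step 7. Cache: [kiwi cow]
  6. access cow: HIT. Next use of cow: step 12. Cache: [kiwi cow]
  7. access kiwi: HIT. Next use of kiwi: step 8. Cache: [kiwi cow]
  8. access kiwi: HIT. Next use of kiwi: step 10. Cache: [kiwi cow]
  9. access grape: MISS. Cache: [kiwi cow grape]
  10. access kiwi: HIT. Next use of kiwi: never. Cache: [kiwi cow grape]
  11. access cherry: MISS. Cache: [kiwi cow grape cherry]
  12. access cow: HIT. Next use of cow: step 13. Cache: [kiwi cow grape cherry]
  13. access cow: HIT. Next use of cow: step 14. Cache: [kiwi cow grape cherry]
  14. access cow: HIT. Next use of cow: step 15. Cache: [kiwi cow grape cherry]
  15. access cow: HIT. Next use of cow: never. Cache: [kiwi cow grape cherry]
  16. access grape: HIT. Next use of grape: never. Cache: [kiwi cow grape cherry]
  17. access lemon: MISS, evict kiwi (next use: never). Cache: [cow grape cherry lemon]
Total: 12 hits, 5 misses, 1 evictions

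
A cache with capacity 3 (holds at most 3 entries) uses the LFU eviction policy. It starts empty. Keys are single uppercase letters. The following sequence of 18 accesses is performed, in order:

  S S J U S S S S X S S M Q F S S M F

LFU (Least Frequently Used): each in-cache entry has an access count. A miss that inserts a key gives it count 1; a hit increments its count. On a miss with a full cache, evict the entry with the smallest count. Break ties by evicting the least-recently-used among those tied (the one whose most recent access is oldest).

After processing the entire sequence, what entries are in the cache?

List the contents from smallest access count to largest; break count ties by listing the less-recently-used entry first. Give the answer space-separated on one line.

LFU simulation (capacity=3):
  1. access S: MISS. Cache: [S(c=1)]
  2. access S: HIT, count now 2. Cache: [S(c=2)]
  3. access J: MISS. Cache: [J(c=1) S(c=2)]
  4. access U: MISS. Cache: [J(c=1) U(c=1) S(c=2)]
  5. access S: HIT, count now 3. Cache: [J(c=1) U(c=1) S(c=3)]
  6. access S: HIT, count now 4. Cache: [J(c=1) U(c=1) S(c=4)]
  7. access S: HIT, count now 5. Cache: [J(c=1) U(c=1) S(c=5)]
  8. access S: HIT, count now 6. Cache: [J(c=1) U(c=1) S(c=6)]
  9. access X: MISS, evict J(c=1). Cache: [U(c=1) X(c=1) S(c=6)]
  10. access S: HIT, count now 7. Cache: [U(c=1) X(c=1) S(c=7)]
  11. access S: HIT, count now 8. Cache: [U(c=1) X(c=1) S(c=8)]
  12. access M: MISS, evict U(c=1). Cache: [X(c=1) M(c=1) S(c=8)]
  13. access Q: MISS, evict X(c=1). Cache: [M(c=1) Q(c=1) S(c=8)]
  14. access F: MISS, evict M(c=1). Cache: [Q(c=1) F(c=1) S(c=8)]
  15. access S: HIT, count now 9. Cache: [Q(c=1) F(c=1) S(c=9)]
  16. access S: HIT, count now 10. Cache: [Q(c=1) F(c=1) S(c=10)]
  17. access M: MISS, evict Q(c=1). Cache: [F(c=1) M(c=1) S(c=10)]
  18. access F: HIT, count now 2. Cache: [M(c=1) F(c=2) S(c=10)]
Total: 10 hits, 8 misses, 5 evictions

Answer: M F S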